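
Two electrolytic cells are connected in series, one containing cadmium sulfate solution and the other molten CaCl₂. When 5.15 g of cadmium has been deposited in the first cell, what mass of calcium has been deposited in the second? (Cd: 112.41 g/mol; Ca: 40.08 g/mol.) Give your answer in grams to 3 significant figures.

n(Cd) = 5.15 / 112.41 = 0.04581 mol
Cd²⁺ + 2e⁻ → Cd, so n(e⁻) = 2 × 0.04581 = 0.09162 mol
The cells are in series, so the same charge (and hence the same n(e⁻) = 0.09162 mol) passes through both.
Ca²⁺ + 2e⁻ → Ca, so n(Ca) = 0.09162 / 2 = 0.04581 mol
m(Ca) = 0.04581 × 40.08 = 1.84 g

1.84 g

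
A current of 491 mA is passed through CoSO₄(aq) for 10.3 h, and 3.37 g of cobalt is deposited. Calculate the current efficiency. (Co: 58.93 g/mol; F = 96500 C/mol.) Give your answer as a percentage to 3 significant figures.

60.6%

Q = 0.491 × 37080 = 18210 C
n(e⁻) = 18210 / 96500 = 0.1887 mol
Co²⁺ + 2e⁻ → Co, so theoretical n(Co) = 0.09435 mol → 5.560 g
Efficiency = 3.37 / 5.560 = 0.6061 = 60.6%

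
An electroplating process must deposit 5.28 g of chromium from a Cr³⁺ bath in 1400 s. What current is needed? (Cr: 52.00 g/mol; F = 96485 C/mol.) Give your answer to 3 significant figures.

21.0 A

n(Cr) = 5.28 / 52.00 = 0.1015 mol
Cr³⁺ + 3e⁻ → Cr, so n(e⁻) = 3 × 0.1015 = 0.3045 mol
Q = 0.3045 × 96485 = 29380 C
I = Q / t = 29380 / 1400 s = 21.0 A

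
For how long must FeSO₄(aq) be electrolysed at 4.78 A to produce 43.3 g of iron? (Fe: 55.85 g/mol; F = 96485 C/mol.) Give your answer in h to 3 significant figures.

8.69 h

n(Fe) = 43.3 / 55.85 = 0.7753 mol
Fe²⁺ + 2e⁻ → Fe, so n(e⁻) = 2 × 0.7753 = 1.551 mol
Q = 1.551 × 96485 = 1.496×10^5 C
t = Q / I = 1.496×10^5 / 4.78 = 31300 s = 8.69 h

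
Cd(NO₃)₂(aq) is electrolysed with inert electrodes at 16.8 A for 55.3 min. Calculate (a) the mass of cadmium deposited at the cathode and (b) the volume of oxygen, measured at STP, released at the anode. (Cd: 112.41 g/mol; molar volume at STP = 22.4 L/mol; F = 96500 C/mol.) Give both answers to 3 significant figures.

32.5 g Cd; 3.23 L O₂

Q = 16.8 × 3318 = 55740 C; n(e⁻) = 55740 / 96500 = 0.5776 mol
Cathode: Cd²⁺ + 2e⁻ → Cd → n(Cd) = 0.5776/2 = 0.2888 mol → 32.5 g
Anode: 2H₂O → O₂ + 4H⁺ + 4e⁻ → n(O₂) = 0.5776/4 = 0.1444 mol → 3.23 L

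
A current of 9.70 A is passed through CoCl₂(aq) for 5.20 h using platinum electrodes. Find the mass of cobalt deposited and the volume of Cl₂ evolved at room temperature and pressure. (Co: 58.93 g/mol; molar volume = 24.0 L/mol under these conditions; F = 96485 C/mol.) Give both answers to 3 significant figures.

55.5 g Co; 22.6 L Cl₂

Q = 9.70 × 18720 = 1.816×10^5 C; n(e⁻) = 1.816×10^5 / 96485 = 1.882 mol
Cathode: Co²⁺ + 2e⁻ → Co → n(Co) = 1.882/2 = 0.9410 mol → 55.5 g
Anode: 2Cl⁻ → Cl₂ + 2e⁻ → n(Cl₂) = 1.882/2 = 0.9410 mol → 22.6 L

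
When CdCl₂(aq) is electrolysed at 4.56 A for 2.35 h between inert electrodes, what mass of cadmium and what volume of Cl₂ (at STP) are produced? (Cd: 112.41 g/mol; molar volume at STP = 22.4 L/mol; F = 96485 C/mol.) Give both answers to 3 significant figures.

Q = 4.56 × 8460 = 38580 C; n(e⁻) = 38580 / 96485 = 0.3999 mol
Cathode: Cd²⁺ + 2e⁻ → Cd → n(Cd) = 0.3999/2 = 0.2000 mol → 22.5 g
Anode: 2Cl⁻ → Cl₂ + 2e⁻ → n(Cl₂) = 0.3999/2 = 0.2000 mol → 4.48 L

22.5 g Cd; 4.48 L Cl₂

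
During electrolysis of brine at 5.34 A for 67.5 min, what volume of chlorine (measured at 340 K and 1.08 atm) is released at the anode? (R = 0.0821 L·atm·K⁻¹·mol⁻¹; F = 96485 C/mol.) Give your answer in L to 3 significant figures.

2.90 L

Charge passed = 5.34 × 4050 = 21630 C
n(e⁻) = Q/F = 21630/96485 = 0.2242 mol
2Cl⁻ → Cl₂ + 2e⁻, so n(Cl₂) = 0.2242 / 2 = 0.1121 mol
V = nRT/P = 0.1121 × 0.0821 × 340 / 1.08 = 2.897 L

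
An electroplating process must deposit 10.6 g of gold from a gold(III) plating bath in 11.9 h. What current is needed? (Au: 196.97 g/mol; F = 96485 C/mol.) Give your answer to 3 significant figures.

n(Au) = 10.6 / 196.97 = 0.05382 mol
Au³⁺ + 3e⁻ → Au, so n(e⁻) = 3 × 0.05382 = 0.1615 mol
Q = 0.1615 × 96485 = 15580 C
I = Q / t = 15580 / 42840 s = 0.364 A

0.364 A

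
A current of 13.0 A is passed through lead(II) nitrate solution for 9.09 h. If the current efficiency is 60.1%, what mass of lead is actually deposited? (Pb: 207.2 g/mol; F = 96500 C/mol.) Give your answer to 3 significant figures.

Q = 13.0 × 32724 = 4.254×10^5 C
n(e⁻) = 4.254×10^5 / 96500 = 4.408 mol
Pb²⁺ + 2e⁻ → Pb, so theoretical m(Pb) = 2.204 × 207.2 = 456.7 g
Actual mass = 60.1% × 456.7 = 274 g

274 g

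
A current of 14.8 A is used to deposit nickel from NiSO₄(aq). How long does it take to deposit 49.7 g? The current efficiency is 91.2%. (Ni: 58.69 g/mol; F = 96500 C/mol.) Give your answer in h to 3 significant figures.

n(Ni) = 49.7 / 58.69 = 0.8468 mol
Ni²⁺ + 2e⁻ → Ni, so n(e⁻) = 2 × 0.8468 = 1.694 mol
Q = 1.694 × 96500 / 0.912 = 1.792×10^5 C
t = Q / I = 1.792×10^5 / 14.8 = 12110 s = 3.36 h

3.36 h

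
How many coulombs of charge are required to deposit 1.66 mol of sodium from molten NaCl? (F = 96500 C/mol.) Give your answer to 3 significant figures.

1.60×10^5 C

Na⁺ + e⁻ → Na, so n(e⁻) = 1 × 1.66 = 1.660 mol
Q = 1.660 × 96500 = 1.602×10^5 C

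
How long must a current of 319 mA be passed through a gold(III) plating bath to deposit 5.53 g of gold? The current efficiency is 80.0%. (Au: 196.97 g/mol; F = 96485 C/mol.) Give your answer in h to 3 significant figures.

8.85 h

n(Au) = 5.53 / 196.97 = 0.02808 mol
Au³⁺ + 3e⁻ → Au, so n(e⁻) = 3 × 0.02808 = 0.08424 mol
Q = 0.08424 × 96485 / 0.800 = 10160 C
t = Q / I = 10160 / 0.319 = 31850 s = 8.85 h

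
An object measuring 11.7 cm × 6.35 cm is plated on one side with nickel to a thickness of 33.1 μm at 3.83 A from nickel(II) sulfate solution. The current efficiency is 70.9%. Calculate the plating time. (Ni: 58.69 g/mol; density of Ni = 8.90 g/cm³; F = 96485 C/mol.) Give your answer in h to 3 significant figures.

0.736 h

Plated area = 11.7 × 6.35 = 74.30 cm²
Volume = 74.30 × 33.1×10⁻⁴ cm = 0.2459 cm³
m(Ni) = 0.2459 × 8.90 = 2.189 g
n(Ni) = 2.189 / 58.69 = 0.03730 mol; n(e⁻) = 2 × 0.03730 = 0.07460 mol
Q = 0.07460 × 96485 / 0.709 = 10150 C
t = 10150 / 3.83 = 2650 s = 0.736 h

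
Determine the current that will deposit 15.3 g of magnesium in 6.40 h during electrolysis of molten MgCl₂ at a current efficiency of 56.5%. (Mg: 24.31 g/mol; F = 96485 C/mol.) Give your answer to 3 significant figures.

9.33 A

n(Mg) = 15.3 / 24.31 = 0.6294 mol
Mg²⁺ + 2e⁻ → Mg, so n(e⁻) = 2 × 0.6294 = 1.259 mol
Q = 1.259 × 96485 / 0.565 = 2.150×10^5 C
I = Q / t = 2.150×10^5 / 23040 s = 9.33 A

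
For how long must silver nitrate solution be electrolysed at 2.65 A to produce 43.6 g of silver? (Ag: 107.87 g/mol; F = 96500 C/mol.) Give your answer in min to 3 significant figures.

n(Ag) = 43.6 / 107.87 = 0.4042 mol
Ag⁺ + e⁻ → Ag, so n(e⁻) = 0.4042 mol
Q = 0.4042 × 96500 = 39010 C
t = Q / I = 39010 / 2.65 = 14720 s = 245 min

245 min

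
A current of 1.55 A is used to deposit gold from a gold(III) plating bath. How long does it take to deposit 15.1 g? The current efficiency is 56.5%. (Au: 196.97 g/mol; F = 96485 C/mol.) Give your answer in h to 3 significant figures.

n(Au) = 15.1 / 196.97 = 0.07666 mol
Au³⁺ + 3e⁻ → Au, so n(e⁻) = 3 × 0.07666 = 0.2300 mol
Q = 0.2300 × 96485 / 0.565 = 39280 C
t = Q / I = 39280 / 1.55 = 25340 s = 7.04 h

7.04 h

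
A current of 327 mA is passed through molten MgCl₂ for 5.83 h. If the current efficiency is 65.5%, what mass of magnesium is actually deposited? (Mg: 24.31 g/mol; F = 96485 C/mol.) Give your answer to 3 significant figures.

0.566 g

Q = 0.327 × 20988 = 6863 C
n(e⁻) = 6863 / 96485 = 0.07113 mol
Mg²⁺ + 2e⁻ → Mg, so theoretical m(Mg) = 0.03557 × 24.31 = 0.8647 g
Actual mass = 65.5% × 0.8647 = 0.566 g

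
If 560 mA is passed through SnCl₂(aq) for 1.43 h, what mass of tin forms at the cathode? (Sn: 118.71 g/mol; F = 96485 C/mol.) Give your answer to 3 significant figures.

Charge passed = 0.560 × 5148 = 2883 C
n(e⁻) = 2883 / 96485 = 0.02988 mol
Sn²⁺ + 2e⁻ → Sn, so n(Sn) = 0.02988 / 2 = 0.01494 mol
m = 0.01494 × 118.71 = 1.77 g

1.77 g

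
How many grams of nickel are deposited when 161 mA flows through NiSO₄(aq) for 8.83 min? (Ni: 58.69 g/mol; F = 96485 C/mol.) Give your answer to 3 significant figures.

0.0259 g

Q = It = 0.161 × 529.8 = 85.30 C
n(e⁻) = Q/F = 85.30/96485 = 8.841×10^-4 mol
Ni²⁺ + 2e⁻ → Ni, so n(Ni) = 8.841×10^-4 / 2 = 4.421×10^-4 mol
m = 4.421×10^-4 × 58.69 = 0.0259 g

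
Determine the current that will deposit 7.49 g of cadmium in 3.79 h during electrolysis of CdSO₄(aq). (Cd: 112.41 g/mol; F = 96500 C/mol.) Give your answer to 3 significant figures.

n(Cd) = 7.49 / 112.41 = 0.06663 mol
Cd²⁺ + 2e⁻ → Cd, so n(e⁻) = 2 × 0.06663 = 0.1333 mol
Q = 0.1333 × 96500 = 12860 C
I = Q / t = 12860 / 13644 s = 0.943 A

0.943 A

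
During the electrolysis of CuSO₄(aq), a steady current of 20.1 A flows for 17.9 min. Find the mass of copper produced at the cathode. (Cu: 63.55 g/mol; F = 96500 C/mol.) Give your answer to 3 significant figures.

Q = 20.1 A × 1074 s = 21590 C
Moles of electrons = 21590 / 96500 = 0.2237 mol
Cu²⁺ + 2e⁻ → Cu, so n(Cu) = 0.2237 / 2 = 0.1119 mol
m = 0.1119 × 63.55 = 7.11 g

7.11 g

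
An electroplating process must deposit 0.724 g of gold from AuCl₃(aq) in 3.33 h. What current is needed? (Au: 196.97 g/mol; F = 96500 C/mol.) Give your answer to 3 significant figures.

n(Au) = 0.724 / 196.97 = 0.003676 mol
Au³⁺ + 3e⁻ → Au, so n(e⁻) = 3 × 0.003676 = 0.01103 mol
Q = 0.01103 × 96500 = 1064 C
I = Q / t = 1064 / 11988 s = 0.0888 A

0.0888 A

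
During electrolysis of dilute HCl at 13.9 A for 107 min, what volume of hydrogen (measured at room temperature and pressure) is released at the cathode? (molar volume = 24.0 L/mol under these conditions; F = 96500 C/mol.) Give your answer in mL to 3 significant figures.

Charge passed = 13.9 × 6420 = 89240 C
n(e⁻) = Q/F = 89240/96500 = 0.9248 mol
2H⁺ + 2e⁻ → H₂, so n(H₂) = 0.9248 / 2 = 0.4624 mol
V = 0.4624 × 24.0 = 11.10 L
= 11100 mL

11100 mL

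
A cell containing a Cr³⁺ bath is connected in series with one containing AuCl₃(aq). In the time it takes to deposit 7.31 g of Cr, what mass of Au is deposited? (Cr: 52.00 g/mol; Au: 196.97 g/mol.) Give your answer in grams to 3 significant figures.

27.7 g

n(Cr) = 7.31 / 52.00 = 0.1406 mol
Cr³⁺ + 3e⁻ → Cr, so n(e⁻) = 3 × 0.1406 = 0.4218 mol
Same current for the same time ⇒ same n(e⁻) = 0.4218 mol in both cells.
Au³⁺ + 3e⁻ → Au, so n(Au) = 0.4218 / 3 = 0.1406 mol
m(Au) = 0.1406 × 196.97 = 27.7 g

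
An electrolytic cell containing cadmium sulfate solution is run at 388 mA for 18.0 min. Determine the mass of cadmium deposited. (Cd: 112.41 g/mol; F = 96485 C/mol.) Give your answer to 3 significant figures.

Charge passed = 0.388 × 1080 = 419.0 C
n(e⁻) = 419.0 / 96485 = 0.004343 mol
Cd²⁺ + 2e⁻ → Cd, so n(Cd) = 0.004343 / 2 = 0.002172 mol
m = 0.002172 × 112.41 = 0.244 g

0.244 g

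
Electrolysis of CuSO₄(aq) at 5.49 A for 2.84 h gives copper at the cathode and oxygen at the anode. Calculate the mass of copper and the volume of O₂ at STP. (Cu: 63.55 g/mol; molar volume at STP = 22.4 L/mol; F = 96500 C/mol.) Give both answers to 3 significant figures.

Q = 5.49 × 10224 = 56130 C; n(e⁻) = 56130 / 96500 = 0.5817 mol
Cathode: Cu²⁺ + 2e⁻ → Cu → n(Cu) = 0.5817/2 = 0.2909 mol → 18.5 g
Anode: 2H₂O → O₂ + 4H⁺ + 4e⁻ → n(O₂) = 0.5817/4 = 0.1454 mol → 3.26 L

18.5 g Cu; 3.26 L O₂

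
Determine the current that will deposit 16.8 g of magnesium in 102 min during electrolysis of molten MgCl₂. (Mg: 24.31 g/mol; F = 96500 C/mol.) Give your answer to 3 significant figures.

n(Mg) = 16.8 / 24.31 = 0.6911 mol
Mg²⁺ + 2e⁻ → Mg, so n(e⁻) = 2 × 0.6911 = 1.382 mol
Q = 1.382 × 96500 = 1.334×10^5 C
I = Q / t = 1.334×10^5 / 6120 s = 21.8 A

21.8 A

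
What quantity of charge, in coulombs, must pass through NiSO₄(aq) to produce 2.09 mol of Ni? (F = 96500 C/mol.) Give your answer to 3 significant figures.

Ni²⁺ + 2e⁻ → Ni, so n(e⁻) = 2 × 2.09 = 4.180 mol
Q = 4.180 × 96500 = 4.034×10^5 C

4.03×10^5 C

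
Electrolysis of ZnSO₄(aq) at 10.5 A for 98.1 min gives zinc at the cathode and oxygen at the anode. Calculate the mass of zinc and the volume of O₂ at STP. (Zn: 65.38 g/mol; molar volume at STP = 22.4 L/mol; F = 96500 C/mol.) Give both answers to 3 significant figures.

20.9 g Zn; 3.59 L O₂

Q = 10.5 × 5886 = 61800 C; n(e⁻) = 61800 / 96500 = 0.6404 mol
Cathode: Zn²⁺ + 2e⁻ → Zn → n(Zn) = 0.6404/2 = 0.3202 mol → 20.9 g
Anode: 2H₂O → O₂ + 4H⁺ + 4e⁻ → n(O₂) = 0.6404/4 = 0.1601 mol → 3.59 L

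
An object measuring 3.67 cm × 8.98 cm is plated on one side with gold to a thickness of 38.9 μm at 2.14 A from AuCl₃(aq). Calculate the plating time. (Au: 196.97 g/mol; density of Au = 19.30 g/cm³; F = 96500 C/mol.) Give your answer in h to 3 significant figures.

Plated area = 3.67 × 8.98 = 32.96 cm²
Volume = 32.96 × 38.9×10⁻⁴ cm = 0.1282 cm³
m(Au) = 0.1282 × 19.30 = 2.474 g
n(Au) = 2.474 / 196.97 = 0.01256 mol; n(e⁻) = 3 × 0.01256 = 0.03768 mol
Q = 0.03768 × 96500 = 3636 C
t = 3636 / 2.14 = 1699 s = 0.472 h

0.472 h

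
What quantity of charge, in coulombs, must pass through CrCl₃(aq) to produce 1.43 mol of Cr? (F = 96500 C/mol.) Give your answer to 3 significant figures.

Cr³⁺ + 3e⁻ → Cr, so n(e⁻) = 3 × 1.43 = 4.290 mol
Q = 4.290 × 96500 = 4.140×10^5 C

4.14×10^5 C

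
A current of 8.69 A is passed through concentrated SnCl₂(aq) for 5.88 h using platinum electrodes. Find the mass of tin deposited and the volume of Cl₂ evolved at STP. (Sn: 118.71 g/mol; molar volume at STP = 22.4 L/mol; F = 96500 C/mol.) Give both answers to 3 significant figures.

113 g Sn; 21.3 L Cl₂

Q = 8.69 × 21168 = 1.839×10^5 C; n(e⁻) = 1.839×10^5 / 96500 = 1.906 mol
Cathode: Sn²⁺ + 2e⁻ → Sn → n(Sn) = 1.906/2 = 0.9530 mol → 113 g
Anode: 2Cl⁻ → Cl₂ + 2e⁻ → n(Cl₂) = 1.906/2 = 0.9530 mol → 21.3 L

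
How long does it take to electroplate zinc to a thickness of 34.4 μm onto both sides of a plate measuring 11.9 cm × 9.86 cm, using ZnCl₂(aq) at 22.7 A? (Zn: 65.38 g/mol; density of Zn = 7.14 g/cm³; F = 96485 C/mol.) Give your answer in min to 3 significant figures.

12.5 min

Plated area = 2 × 11.9 × 9.86 = 234.7 cm²
Volume = 234.7 × 34.4×10⁻⁴ cm = 0.8074 cm³
m(Zn) = 0.8074 × 7.14 = 5.765 g
n(Zn) = 5.765 / 65.38 = 0.08818 mol; n(e⁻) = 2 × 0.08818 = 0.1764 mol
Q = 0.1764 × 96485 = 17020 C
t = 17020 / 22.7 = 749.8 s = 12.5 min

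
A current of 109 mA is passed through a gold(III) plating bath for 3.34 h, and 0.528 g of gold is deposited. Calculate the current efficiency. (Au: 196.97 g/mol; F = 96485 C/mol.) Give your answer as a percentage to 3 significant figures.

59.2%

Q = 0.109 × 12024 = 1311 C
n(e⁻) = 1311 / 96485 = 0.01359 mol
Au³⁺ + 3e⁻ → Au, so theoretical n(Au) = 0.004530 mol → 0.8923 g
Efficiency = 0.528 / 0.8923 = 0.5917 = 59.2%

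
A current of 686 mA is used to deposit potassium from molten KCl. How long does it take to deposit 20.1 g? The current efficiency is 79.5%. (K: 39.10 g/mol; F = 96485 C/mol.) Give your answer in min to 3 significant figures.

n(K) = 20.1 / 39.10 = 0.5141 mol
K⁺ + e⁻ → K, so n(e⁻) = 0.5141 mol
Q = 0.5141 × 96485 / 0.795 = 62390 C
t = Q / I = 62390 / 0.686 = 90950 s = 1520 min

1520 min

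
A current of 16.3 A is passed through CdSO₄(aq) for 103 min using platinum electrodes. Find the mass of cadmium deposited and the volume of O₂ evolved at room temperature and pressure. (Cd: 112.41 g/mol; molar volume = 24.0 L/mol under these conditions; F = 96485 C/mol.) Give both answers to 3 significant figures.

58.7 g Cd; 6.26 L O₂

Q = 16.3 × 6180 = 1.007×10^5 C; n(e⁻) = 1.007×10^5 / 96485 = 1.044 mol
Cathode: Cd²⁺ + 2e⁻ → Cd → n(Cd) = 1.044/2 = 0.5220 mol → 58.7 g
Anode: 2H₂O → O₂ + 4H⁺ + 4e⁻ → n(O₂) = 1.044/4 = 0.2610 mol → 6.26 L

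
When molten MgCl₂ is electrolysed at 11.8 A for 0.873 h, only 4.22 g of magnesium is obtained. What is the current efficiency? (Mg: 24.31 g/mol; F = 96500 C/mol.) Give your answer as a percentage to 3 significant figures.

Q = 11.8 × 3142.8 = 37090 C
n(e⁻) = 37090 / 96500 = 0.3844 mol
Mg²⁺ + 2e⁻ → Mg, so theoretical n(Mg) = 0.1922 mol → 4.672 g
Efficiency = 4.22 / 4.672 = 0.9033 = 90.3%

90.3%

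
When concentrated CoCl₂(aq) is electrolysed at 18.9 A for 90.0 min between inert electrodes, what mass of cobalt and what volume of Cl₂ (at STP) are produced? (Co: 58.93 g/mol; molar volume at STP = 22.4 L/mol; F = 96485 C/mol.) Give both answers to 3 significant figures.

31.2 g Co; 11.8 L Cl₂

Q = 18.9 × 5400 = 1.021×10^5 C; n(e⁻) = 1.021×10^5 / 96485 = 1.058 mol
Cathode: Co²⁺ + 2e⁻ → Co → n(Co) = 1.058/2 = 0.5290 mol → 31.2 g
Anode: 2Cl⁻ → Cl₂ + 2e⁻ → n(Cl₂) = 1.058/2 = 0.5290 mol → 11.8 L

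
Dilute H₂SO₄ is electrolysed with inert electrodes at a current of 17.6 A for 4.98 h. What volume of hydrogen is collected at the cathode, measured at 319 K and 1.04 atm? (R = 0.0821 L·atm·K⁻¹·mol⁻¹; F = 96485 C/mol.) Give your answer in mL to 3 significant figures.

41200 mL

Charge passed = 17.6 × 17928 = 3.155×10^5 C
Moles of electrons = 3.155×10^5 / 96485 = 3.270 mol
2H⁺ + 2e⁻ → H₂, so n(H₂) = 3.270 / 2 = 1.635 mol
V = nRT/P = 1.635 × 0.0821 × 319 / 1.04 = 41.17 L
= 41200 mL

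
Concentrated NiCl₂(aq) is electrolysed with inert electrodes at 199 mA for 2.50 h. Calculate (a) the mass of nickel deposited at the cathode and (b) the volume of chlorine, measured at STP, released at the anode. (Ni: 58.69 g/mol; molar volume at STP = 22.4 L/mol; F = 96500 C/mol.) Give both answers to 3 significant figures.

0.545 g Ni; 0.208 L Cl₂

Q = 0.199 × 9000 = 1791 C; n(e⁻) = 1791 / 96500 = 0.01856 mol
Cathode: Ni²⁺ + 2e⁻ → Ni → n(Ni) = 0.01856/2 = 0.009280 mol → 0.545 g
Anode: 2Cl⁻ → Cl₂ + 2e⁻ → n(Cl₂) = 0.01856/2 = 0.009280 mol → 0.208 L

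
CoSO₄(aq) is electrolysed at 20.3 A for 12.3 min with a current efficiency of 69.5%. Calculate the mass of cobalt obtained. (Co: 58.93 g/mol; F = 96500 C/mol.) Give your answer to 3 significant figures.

3.18 g

Q = 20.3 × 738 = 14980 C
n(e⁻) = 14980 / 96500 = 0.1552 mol
Co²⁺ + 2e⁻ → Co, so theoretical m(Co) = 0.07760 × 58.93 = 4.573 g
Actual mass = 69.5% × 4.573 = 3.18 g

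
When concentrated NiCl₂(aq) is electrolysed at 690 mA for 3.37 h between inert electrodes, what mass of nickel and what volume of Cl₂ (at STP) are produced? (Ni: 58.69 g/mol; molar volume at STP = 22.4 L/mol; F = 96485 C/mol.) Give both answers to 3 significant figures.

2.55 g Ni; 0.972 L Cl₂

Q = 0.690 × 12132 = 8371 C; n(e⁻) = 8371 / 96485 = 0.08676 mol
Cathode: Ni²⁺ + 2e⁻ → Ni → n(Ni) = 0.08676/2 = 0.04338 mol → 2.55 g
Anode: 2Cl⁻ → Cl₂ + 2e⁻ → n(Cl₂) = 0.08676/2 = 0.04338 mol → 0.972 L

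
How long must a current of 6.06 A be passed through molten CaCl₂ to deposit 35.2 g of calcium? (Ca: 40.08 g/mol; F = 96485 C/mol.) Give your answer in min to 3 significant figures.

466 min

n(Ca) = 35.2 / 40.08 = 0.8782 mol
Ca²⁺ + 2e⁻ → Ca, so n(e⁻) = 2 × 0.8782 = 1.756 mol
Q = 1.756 × 96485 = 1.694×10^5 C
t = Q / I = 1.694×10^5 / 6.06 = 27950 s = 466 min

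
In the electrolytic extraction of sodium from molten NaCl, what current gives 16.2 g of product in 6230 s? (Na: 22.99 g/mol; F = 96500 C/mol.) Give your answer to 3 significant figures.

10.9 A

n(Na) = 16.2 / 22.99 = 0.7047 mol
Na⁺ + e⁻ → Na, so n(e⁻) = 0.7047 mol
Q = 0.7047 × 96500 = 68000 C
I = Q / t = 68000 / 6230 s = 10.9 A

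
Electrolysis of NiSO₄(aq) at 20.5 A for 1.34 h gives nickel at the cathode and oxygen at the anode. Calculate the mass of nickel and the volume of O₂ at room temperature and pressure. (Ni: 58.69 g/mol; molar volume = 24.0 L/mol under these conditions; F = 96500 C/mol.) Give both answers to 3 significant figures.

Q = 20.5 × 4824 = 98890 C; n(e⁻) = 98890 / 96500 = 1.025 mol
Cathode: Ni²⁺ + 2e⁻ → Ni → n(Ni) = 1.025/2 = 0.5125 mol → 30.1 g
Anode: 2H₂O → O₂ + 4H⁺ + 4e⁻ → n(O₂) = 1.025/4 = 0.2563 mol → 6.15 L

30.1 g Ni; 6.15 L O₂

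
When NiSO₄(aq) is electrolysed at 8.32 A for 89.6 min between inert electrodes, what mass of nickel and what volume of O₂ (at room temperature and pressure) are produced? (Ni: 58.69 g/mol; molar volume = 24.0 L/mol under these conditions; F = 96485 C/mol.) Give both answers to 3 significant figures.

13.6 g Ni; 2.78 L O₂

Q = 8.32 × 5376 = 44730 C; n(e⁻) = 44730 / 96485 = 0.4636 mol
Cathode: Ni²⁺ + 2e⁻ → Ni → n(Ni) = 0.4636/2 = 0.2318 mol → 13.6 g
Anode: 2H₂O → O₂ + 4H⁺ + 4e⁻ → n(O₂) = 0.4636/4 = 0.1159 mol → 2.78 L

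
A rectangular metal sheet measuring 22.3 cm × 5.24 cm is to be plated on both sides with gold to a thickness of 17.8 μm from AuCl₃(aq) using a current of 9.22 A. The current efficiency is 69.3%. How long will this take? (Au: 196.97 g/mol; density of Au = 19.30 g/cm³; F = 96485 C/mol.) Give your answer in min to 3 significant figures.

30.8 min

Plated area = 2 × 22.3 × 5.24 = 233.7 cm²
Volume = 233.7 × 17.8×10⁻⁴ cm = 0.4160 cm³
m(Au) = 0.4160 × 19.30 = 8.029 g
n(Au) = 8.029 / 196.97 = 0.04076 mol; n(e⁻) = 3 × 0.04076 = 0.1223 mol
Q = 0.1223 × 96485 / 0.693 = 17030 C
t = 17030 / 9.22 = 1847 s = 30.8 min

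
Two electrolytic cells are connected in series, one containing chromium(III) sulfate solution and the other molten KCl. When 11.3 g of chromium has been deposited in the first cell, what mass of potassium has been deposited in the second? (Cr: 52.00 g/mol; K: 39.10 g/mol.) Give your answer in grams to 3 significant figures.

n(Cr) = 11.3 / 52.00 = 0.2173 mol
Cr³⁺ + 3e⁻ → Cr, so n(e⁻) = 3 × 0.2173 = 0.6519 mol
Since the cells are in series, n(e⁻) in the K cell is also 0.6519 mol.
K⁺ + e⁻ → K, so n(K) = 0.6519 mol
m(K) = 0.6519 × 39.10 = 25.5 g

25.5 g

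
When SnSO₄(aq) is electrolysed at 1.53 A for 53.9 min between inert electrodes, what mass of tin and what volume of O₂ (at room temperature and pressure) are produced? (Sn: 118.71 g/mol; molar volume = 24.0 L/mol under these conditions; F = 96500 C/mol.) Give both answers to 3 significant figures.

3.04 g Sn; 0.308 L O₂

Q = 1.53 × 3234 = 4948 C; n(e⁻) = 4948 / 96500 = 0.05127 mol
Cathode: Sn²⁺ + 2e⁻ → Sn → n(Sn) = 0.05127/2 = 0.02564 mol → 3.04 g
Anode: 2H₂O → O₂ + 4H⁺ + 4e⁻ → n(O₂) = 0.05127/4 = 0.01282 mol → 0.308 L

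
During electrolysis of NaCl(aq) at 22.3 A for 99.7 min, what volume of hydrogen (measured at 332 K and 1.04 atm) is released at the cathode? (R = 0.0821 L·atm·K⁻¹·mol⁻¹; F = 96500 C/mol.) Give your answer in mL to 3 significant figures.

Q = 22.3 A × 5982 s = 1.334×10^5 C
n(e⁻) = 1.334×10^5 / 96500 = 1.382 mol
2H⁺ + 2e⁻ → H₂, so n(H₂) = 1.382 / 2 = 0.6910 mol
V = nRT/P = 0.6910 × 0.0821 × 332 / 1.04 = 18.11 L
= 18100 mL

18100 mL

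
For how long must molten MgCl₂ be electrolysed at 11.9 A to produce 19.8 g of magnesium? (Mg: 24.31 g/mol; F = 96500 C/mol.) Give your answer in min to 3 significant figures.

220 min

n(Mg) = 19.8 / 24.31 = 0.8145 mol
Mg²⁺ + 2e⁻ → Mg, so n(e⁻) = 2 × 0.8145 = 1.629 mol
Q = 1.629 × 96500 = 1.572×10^5 C
t = Q / I = 1.572×10^5 / 11.9 = 13210 s = 220 min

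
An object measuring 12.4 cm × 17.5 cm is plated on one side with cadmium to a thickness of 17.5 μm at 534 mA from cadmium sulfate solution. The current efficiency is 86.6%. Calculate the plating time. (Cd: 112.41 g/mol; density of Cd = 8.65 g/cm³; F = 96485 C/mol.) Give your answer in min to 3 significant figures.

203 min

Plated area = 12.4 × 17.5 = 217.0 cm²
Volume = 217.0 × 17.5×10⁻⁴ cm = 0.3798 cm³
m(Cd) = 0.3798 × 8.65 = 3.285 g
n(Cd) = 3.285 / 112.41 = 0.02922 mol; n(e⁻) = 2 × 0.02922 = 0.05844 mol
Q = 0.05844 × 96485 / 0.866 = 6511 C
t = 6511 / 0.534 = 12190 s = 203 min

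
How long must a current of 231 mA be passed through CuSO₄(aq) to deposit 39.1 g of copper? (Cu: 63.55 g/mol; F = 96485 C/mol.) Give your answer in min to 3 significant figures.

n(Cu) = 39.1 / 63.55 = 0.6153 mol
Cu²⁺ + 2e⁻ → Cu, so n(e⁻) = 2 × 0.6153 = 1.231 mol
Q = 1.231 × 96485 = 1.188×10^5 C
t = Q / I = 1.188×10^5 / 0.231 = 5.143×10^5 s = 8570 min

8570 min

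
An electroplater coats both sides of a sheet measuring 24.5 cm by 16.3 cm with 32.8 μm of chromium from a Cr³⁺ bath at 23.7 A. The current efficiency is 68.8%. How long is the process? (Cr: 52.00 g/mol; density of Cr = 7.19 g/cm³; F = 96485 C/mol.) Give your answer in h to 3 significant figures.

Plated area = 2 × 24.5 × 16.3 = 798.7 cm²
Volume = 798.7 × 32.8×10⁻⁴ cm = 2.620 cm³
m(Cr) = 2.620 × 7.19 = 18.84 g
n(Cr) = 18.84 / 52.00 = 0.3623 mol; n(e⁻) = 3 × 0.3623 = 1.087 mol
Q = 1.087 × 96485 / 0.688 = 1.524×10^5 C
t = 1.524×10^5 / 23.7 = 6430 s = 1.79 h

1.79 h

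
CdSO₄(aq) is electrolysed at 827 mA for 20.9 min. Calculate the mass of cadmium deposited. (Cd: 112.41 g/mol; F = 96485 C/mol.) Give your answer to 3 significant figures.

Charge passed = 0.827 × 1254 = 1037 C
Moles of electrons = 1037 / 96485 = 0.01075 mol
Cd²⁺ + 2e⁻ → Cd, so n(Cd) = 0.01075 / 2 = 0.005375 mol
m = 0.005375 × 112.41 = 0.604 g

0.604 g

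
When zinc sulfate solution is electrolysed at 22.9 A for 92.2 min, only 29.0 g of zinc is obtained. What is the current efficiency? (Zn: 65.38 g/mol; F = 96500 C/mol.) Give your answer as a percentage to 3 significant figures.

67.6%

Q = 22.9 × 5532 = 1.267×10^5 C
n(e⁻) = 1.267×10^5 / 96500 = 1.313 mol
Zn²⁺ + 2e⁻ → Zn, so theoretical n(Zn) = 0.6565 mol → 42.92 g
Efficiency = 29.0 / 42.92 = 0.6757 = 67.6%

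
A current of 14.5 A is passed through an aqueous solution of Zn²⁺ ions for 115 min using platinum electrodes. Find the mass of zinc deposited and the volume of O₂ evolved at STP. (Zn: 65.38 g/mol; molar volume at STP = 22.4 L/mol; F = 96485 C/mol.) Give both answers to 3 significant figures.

Q = 14.5 × 6900 = 1.001×10^5 C; n(e⁻) = 1.001×10^5 / 96485 = 1.037 mol
Cathode: Zn²⁺ + 2e⁻ → Zn → n(Zn) = 1.037/2 = 0.5185 mol → 33.9 g
Anode: 2H₂O → O₂ + 4H⁺ + 4e⁻ → n(O₂) = 1.037/4 = 0.2593 mol → 5.81 L

33.9 g Zn; 5.81 L O₂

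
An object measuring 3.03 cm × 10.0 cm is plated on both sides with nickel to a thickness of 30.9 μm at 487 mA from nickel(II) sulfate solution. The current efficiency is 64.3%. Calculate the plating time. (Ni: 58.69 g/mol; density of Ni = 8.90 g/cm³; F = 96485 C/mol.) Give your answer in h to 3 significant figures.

4.86 h

Plated area = 2 × 3.03 × 10.0 = 60.60 cm²
Volume = 60.60 × 30.9×10⁻⁴ cm = 0.1873 cm³
m(Ni) = 0.1873 × 8.90 = 1.667 g
n(Ni) = 1.667 / 58.69 = 0.02840 mol; n(e⁻) = 2 × 0.02840 = 0.05680 mol
Q = 0.05680 × 96485 / 0.643 = 8523 C
t = 8523 / 0.487 = 17500 s = 4.86 h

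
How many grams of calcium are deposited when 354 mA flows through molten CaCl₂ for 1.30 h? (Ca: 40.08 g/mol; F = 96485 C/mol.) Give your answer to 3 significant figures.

Q = It = 0.354 × 4680 = 1657 C
n(e⁻) = 1657 / 96485 = 0.01717 mol
Ca²⁺ + 2e⁻ → Ca, so n(Ca) = 0.01717 / 2 = 0.008585 mol
m = 0.008585 × 40.08 = 0.344 g

0.344 g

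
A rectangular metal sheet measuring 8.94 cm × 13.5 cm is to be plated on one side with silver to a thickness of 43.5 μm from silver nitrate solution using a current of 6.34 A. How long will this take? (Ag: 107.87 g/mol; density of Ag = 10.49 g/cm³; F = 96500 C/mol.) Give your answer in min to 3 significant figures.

13.0 min

Plated area = 8.94 × 13.5 = 120.7 cm²
Volume = 120.7 × 43.5×10⁻⁴ cm = 0.5250 cm³
m(Ag) = 0.5250 × 10.49 = 5.507 g
n(Ag) = 5.507 / 107.87 = 0.05105 mol; n(e⁻) = 0.05105 mol
Q = 0.05105 × 96500 = 4926 C
t = 4926 / 6.34 = 777.0 s = 13.0 min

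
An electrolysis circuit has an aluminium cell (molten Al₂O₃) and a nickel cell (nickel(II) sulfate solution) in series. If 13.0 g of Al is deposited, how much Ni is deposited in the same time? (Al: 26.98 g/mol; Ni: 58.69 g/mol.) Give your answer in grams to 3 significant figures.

42.4 g

n(Al) = 13.0 / 26.98 = 0.4818 mol
Al³⁺ + 3e⁻ → Al, so n(e⁻) = 3 × 0.4818 = 1.445 mol
The cells are in series, so the same charge (and hence the same n(e⁻) = 1.445 mol) passes through both.
Ni²⁺ + 2e⁻ → Ni, so n(Ni) = 1.445 / 2 = 0.7225 mol
m(Ni) = 0.7225 × 58.69 = 42.4 g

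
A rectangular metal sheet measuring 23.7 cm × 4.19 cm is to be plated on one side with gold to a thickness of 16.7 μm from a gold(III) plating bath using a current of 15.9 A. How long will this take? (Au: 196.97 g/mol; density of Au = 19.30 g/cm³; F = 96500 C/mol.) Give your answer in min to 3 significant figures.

Plated area = 23.7 × 4.19 = 99.30 cm²
Volume = 99.30 × 16.7×10⁻⁴ cm = 0.1658 cm³
m(Au) = 0.1658 × 19.30 = 3.200 g
n(Au) = 3.200 / 196.97 = 0.01625 mol; n(e⁻) = 3 × 0.01625 = 0.04875 mol
Q = 0.04875 × 96500 = 4704 C
t = 4704 / 15.9 = 295.8 s = 4.93 min

4.93 min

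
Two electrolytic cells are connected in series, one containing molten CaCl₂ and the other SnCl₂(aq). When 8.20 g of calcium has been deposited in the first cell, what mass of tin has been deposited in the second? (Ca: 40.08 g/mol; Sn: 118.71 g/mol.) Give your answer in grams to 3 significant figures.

24.3 g

n(Ca) = 8.20 / 40.08 = 0.2046 mol
Ca²⁺ + 2e⁻ → Ca, so n(e⁻) = 2 × 0.2046 = 0.4092 mol
Same current for the same time ⇒ same n(e⁻) = 0.4092 mol in both cells.
Sn²⁺ + 2e⁻ → Sn, so n(Sn) = 0.4092 / 2 = 0.2046 mol
m(Sn) = 0.2046 × 118.71 = 24.3 g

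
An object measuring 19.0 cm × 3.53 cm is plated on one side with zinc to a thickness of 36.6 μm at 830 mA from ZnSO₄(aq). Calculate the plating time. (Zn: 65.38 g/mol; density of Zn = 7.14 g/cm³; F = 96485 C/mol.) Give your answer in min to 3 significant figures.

104 min

Plated area = 19.0 × 3.53 = 67.07 cm²
Volume = 67.07 × 36.6×10⁻⁴ cm = 0.2455 cm³
m(Zn) = 0.2455 × 7.14 = 1.753 g
n(Zn) = 1.753 / 65.38 = 0.02681 mol; n(e⁻) = 2 × 0.02681 = 0.05362 mol
Q = 0.05362 × 96485 = 5174 C
t = 5174 / 0.830 = 6234 s = 104 min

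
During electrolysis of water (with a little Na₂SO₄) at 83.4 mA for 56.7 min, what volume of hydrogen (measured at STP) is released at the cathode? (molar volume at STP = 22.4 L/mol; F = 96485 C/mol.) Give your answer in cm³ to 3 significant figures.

Charge passed = 0.0834 × 3402 = 283.7 C
Moles of electrons = 283.7 / 96485 = 0.002940 mol
2H⁺ + 2e⁻ → H₂, so n(H₂) = 0.002940 / 2 = 0.001470 mol
V = 0.001470 × 22.4 = 0.03293 L
= 32.9 cm³

32.9 cm³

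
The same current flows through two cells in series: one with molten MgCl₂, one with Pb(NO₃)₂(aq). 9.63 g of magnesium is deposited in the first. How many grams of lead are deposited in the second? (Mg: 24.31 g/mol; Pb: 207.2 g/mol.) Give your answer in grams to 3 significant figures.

n(Mg) = 9.63 / 24.31 = 0.3961 mol
Mg²⁺ + 2e⁻ → Mg, so n(e⁻) = 2 × 0.3961 = 0.7922 mol
Since the cells are in series, n(e⁻) in the Pb cell is also 0.7922 mol.
Pb²⁺ + 2e⁻ → Pb, so n(Pb) = 0.7922 / 2 = 0.3961 mol
m(Pb) = 0.3961 × 207.2 = 82.1 g

82.1 g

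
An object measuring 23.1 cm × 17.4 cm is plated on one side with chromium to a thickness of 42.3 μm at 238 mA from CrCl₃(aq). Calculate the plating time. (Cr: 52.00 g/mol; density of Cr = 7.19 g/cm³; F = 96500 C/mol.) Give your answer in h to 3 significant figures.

Plated area = 23.1 × 17.4 = 401.9 cm²
Volume = 401.9 × 42.3×10⁻⁴ cm = 1.700 cm³
m(Cr) = 1.700 × 7.19 = 12.22 g
n(Cr) = 12.22 / 52.00 = 0.2350 mol; n(e⁻) = 3 × 0.2350 = 0.7050 mol
Q = 0.7050 × 96500 = 68030 C
t = 68030 / 0.238 = 2.858×10^5 s = 79.4 h

79.4 h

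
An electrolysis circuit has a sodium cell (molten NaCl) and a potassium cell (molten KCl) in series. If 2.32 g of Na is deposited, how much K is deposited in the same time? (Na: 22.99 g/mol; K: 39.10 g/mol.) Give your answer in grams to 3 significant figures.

3.95 g

n(Na) = 2.32 / 22.99 = 0.1009 mol
Na⁺ + e⁻ → Na, so n(e⁻) = 0.1009 mol
In series, the same 0.1009 mol of electrons flows through the second cell.
K⁺ + e⁻ → K, so n(K) = 0.1009 mol
m(K) = 0.1009 × 39.10 = 3.95 g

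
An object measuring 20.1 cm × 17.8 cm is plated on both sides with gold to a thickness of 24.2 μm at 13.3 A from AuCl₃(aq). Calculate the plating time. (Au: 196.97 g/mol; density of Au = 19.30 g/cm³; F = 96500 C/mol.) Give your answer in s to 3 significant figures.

Plated area = 2 × 20.1 × 17.8 = 715.6 cm²
Volume = 715.6 × 24.2×10⁻⁴ cm = 1.732 cm³
m(Au) = 1.732 × 19.30 = 33.43 g
n(Au) = 33.43 / 196.97 = 0.1697 mol; n(e⁻) = 3 × 0.1697 = 0.5091 mol
Q = 0.5091 × 96500 = 49130 C
t = 49130 / 13.3 = 3694 s

3690 s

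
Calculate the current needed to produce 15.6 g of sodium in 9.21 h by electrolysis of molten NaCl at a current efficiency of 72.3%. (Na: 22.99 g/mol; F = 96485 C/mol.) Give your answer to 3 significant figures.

2.73 A

n(Na) = 15.6 / 22.99 = 0.6786 mol
Na⁺ + e⁻ → Na, so n(e⁻) = 0.6786 mol
Q = 0.6786 × 96485 / 0.723 = 90560 C
I = Q / t = 90560 / 33156 s = 2.73 A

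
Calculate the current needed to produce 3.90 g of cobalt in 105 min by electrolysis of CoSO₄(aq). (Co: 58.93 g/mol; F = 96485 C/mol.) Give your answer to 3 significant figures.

n(Co) = 3.90 / 58.93 = 0.06618 mol
Co²⁺ + 2e⁻ → Co, so n(e⁻) = 2 × 0.06618 = 0.1324 mol
Q = 0.1324 × 96485 = 12770 C
I = Q / t = 12770 / 6300 s = 2.03 A

2.03 A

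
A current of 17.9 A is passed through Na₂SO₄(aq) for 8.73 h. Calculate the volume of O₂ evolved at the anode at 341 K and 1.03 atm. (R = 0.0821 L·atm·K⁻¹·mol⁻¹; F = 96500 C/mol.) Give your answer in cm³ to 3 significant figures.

Q = 17.9 A × 31428 s = 5.626×10^5 C
n(e⁻) = Q/F = 5.626×10^5/96500 = 5.830 mol
2H₂O → O₂ + 4H⁺ + 4e⁻, so n(O₂) = 5.830 / 4 = 1.458 mol
V = nRT/P = 1.458 × 0.0821 × 341 / 1.03 = 39.63 L
= 39600 cm³

39600 cm³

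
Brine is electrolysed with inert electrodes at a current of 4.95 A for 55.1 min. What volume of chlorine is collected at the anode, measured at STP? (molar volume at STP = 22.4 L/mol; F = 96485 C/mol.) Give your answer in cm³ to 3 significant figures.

Q = 4.95 A × 3306 s = 16360 C
Moles of electrons = 16360 / 96485 = 0.1696 mol
2Cl⁻ → Cl₂ + 2e⁻, so n(Cl₂) = 0.1696 / 2 = 0.08480 mol
V = 0.08480 × 22.4 = 1.900 L
= 1900 cm³

1900 cm³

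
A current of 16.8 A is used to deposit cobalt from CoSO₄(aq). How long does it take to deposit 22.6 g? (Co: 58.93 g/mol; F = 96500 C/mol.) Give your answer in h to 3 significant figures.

n(Co) = 22.6 / 58.93 = 0.3835 mol
Co²⁺ + 2e⁻ → Co, so n(e⁻) = 2 × 0.3835 = 0.7670 mol
Q = 0.7670 × 96500 = 74020 C
t = Q / I = 74020 / 16.8 = 4406 s = 1.22 h

1.22 h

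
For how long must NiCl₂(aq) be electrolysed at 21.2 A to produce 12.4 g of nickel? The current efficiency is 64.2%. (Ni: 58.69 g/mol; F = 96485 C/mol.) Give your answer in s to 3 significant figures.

3000 s

n(Ni) = 12.4 / 58.69 = 0.2113 mol
Ni²⁺ + 2e⁻ → Ni, so n(e⁻) = 2 × 0.2113 = 0.4226 mol
Q = 0.4226 × 96485 / 0.642 = 63510 C
t = Q / I = 63510 / 21.2 = 2996 s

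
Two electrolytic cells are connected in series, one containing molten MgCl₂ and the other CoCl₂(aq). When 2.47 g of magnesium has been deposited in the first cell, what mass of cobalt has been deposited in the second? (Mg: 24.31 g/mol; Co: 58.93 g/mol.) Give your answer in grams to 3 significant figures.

5.99 g

n(Mg) = 2.47 / 24.31 = 0.1016 mol
Mg²⁺ + 2e⁻ → Mg, so n(e⁻) = 2 × 0.1016 = 0.2032 mol
Since the cells are in series, n(e⁻) in the Co cell is also 0.2032 mol.
Co²⁺ + 2e⁻ → Co, so n(Co) = 0.2032 / 2 = 0.1016 mol
m(Co) = 0.1016 × 58.93 = 5.99 g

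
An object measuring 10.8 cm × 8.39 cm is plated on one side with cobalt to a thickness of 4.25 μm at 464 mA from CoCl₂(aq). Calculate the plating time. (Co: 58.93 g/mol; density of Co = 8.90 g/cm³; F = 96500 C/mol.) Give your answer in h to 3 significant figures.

0.672 h

Plated area = 10.8 × 8.39 = 90.61 cm²
Volume = 90.61 × 4.25×10⁻⁴ cm = 0.03851 cm³
m(Co) = 0.03851 × 8.90 = 0.3427 g
n(Co) = 0.3427 / 58.93 = 0.005815 mol; n(e⁻) = 2 × 0.005815 = 0.01163 mol
Q = 0.01163 × 96500 = 1122 C
t = 1122 / 0.464 = 2418 s = 0.672 h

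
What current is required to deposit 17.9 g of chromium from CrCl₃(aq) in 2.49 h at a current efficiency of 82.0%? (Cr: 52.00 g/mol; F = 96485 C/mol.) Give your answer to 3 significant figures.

n(Cr) = 17.9 / 52.00 = 0.3442 mol
Cr³⁺ + 3e⁻ → Cr, so n(e⁻) = 3 × 0.3442 = 1.033 mol
Q = 1.033 × 96485 / 0.820 = 1.215×10^5 C
I = Q / t = 1.215×10^5 / 8964 s = 13.6 A

13.6 A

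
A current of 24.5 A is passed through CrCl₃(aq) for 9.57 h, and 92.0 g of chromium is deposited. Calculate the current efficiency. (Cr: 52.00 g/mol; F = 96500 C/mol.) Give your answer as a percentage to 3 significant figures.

60.7%

Q = 24.5 × 34452 = 8.441×10^5 C
n(e⁻) = 8.441×10^5 / 96500 = 8.747 mol
Cr³⁺ + 3e⁻ → Cr, so theoretical n(Cr) = 2.916 mol → 151.6 g
Efficiency = 92.0 / 151.6 = 0.6069 = 60.7%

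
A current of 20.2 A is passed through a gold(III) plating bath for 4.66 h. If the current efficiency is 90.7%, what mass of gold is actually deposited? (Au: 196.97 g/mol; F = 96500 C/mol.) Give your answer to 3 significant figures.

209 g

Q = 20.2 × 16776 = 3.389×10^5 C
n(e⁻) = 3.389×10^5 / 96500 = 3.512 mol
Au³⁺ + 3e⁻ → Au, so theoretical m(Au) = 1.171 × 196.97 = 230.7 g
Actual mass = 90.7% × 230.7 = 209 g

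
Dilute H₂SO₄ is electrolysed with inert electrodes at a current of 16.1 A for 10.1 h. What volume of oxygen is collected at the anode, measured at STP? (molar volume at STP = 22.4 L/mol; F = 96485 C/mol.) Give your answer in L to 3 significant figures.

Q = It = 16.1 × 36360 = 5.854×10^5 C
n(e⁻) = Q/F = 5.854×10^5/96485 = 6.067 mol
2H₂O → O₂ + 4H⁺ + 4e⁻, so n(O₂) = 6.067 / 4 = 1.517 mol
V = 1.517 × 22.4 = 33.98 L

34.0 L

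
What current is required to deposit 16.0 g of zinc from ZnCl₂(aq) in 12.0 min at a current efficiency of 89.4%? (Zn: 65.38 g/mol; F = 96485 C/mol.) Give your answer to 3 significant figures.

73.4 A

n(Zn) = 16.0 / 65.38 = 0.2447 mol
Zn²⁺ + 2e⁻ → Zn, so n(e⁻) = 2 × 0.2447 = 0.4894 mol
Q = 0.4894 × 96485 / 0.894 = 52820 C
I = Q / t = 52820 / 720 s = 73.4 A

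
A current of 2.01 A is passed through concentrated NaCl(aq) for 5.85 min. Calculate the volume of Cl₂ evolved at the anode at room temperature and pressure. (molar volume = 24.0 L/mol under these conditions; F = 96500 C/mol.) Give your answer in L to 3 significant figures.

0.0877 L

Charge passed = 2.01 × 351 = 705.5 C
Moles of electrons = 705.5 / 96500 = 0.007311 mol
2Cl⁻ → Cl₂ + 2e⁻, so n(Cl₂) = 0.007311 / 2 = 0.003656 mol
V = 0.003656 × 24.0 = 0.08774 L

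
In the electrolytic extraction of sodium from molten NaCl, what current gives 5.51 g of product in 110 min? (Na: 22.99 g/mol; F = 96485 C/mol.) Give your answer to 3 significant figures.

3.50 A

n(Na) = 5.51 / 22.99 = 0.2397 mol
Na⁺ + e⁻ → Na, so n(e⁻) = 0.2397 mol
Q = 0.2397 × 96485 = 23130 C
I = Q / t = 23130 / 6600 s = 3.50 A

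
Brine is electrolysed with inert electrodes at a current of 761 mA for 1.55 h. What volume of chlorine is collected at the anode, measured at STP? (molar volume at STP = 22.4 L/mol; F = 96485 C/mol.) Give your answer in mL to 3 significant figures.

493 mL

Q = It = 0.761 × 5580 = 4246 C
n(e⁻) = Q/F = 4246/96485 = 0.04401 mol
2Cl⁻ → Cl₂ + 2e⁻, so n(Cl₂) = 0.04401 / 2 = 0.02201 mol
V = 0.02201 × 22.4 = 0.4930 L
= 493 mL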